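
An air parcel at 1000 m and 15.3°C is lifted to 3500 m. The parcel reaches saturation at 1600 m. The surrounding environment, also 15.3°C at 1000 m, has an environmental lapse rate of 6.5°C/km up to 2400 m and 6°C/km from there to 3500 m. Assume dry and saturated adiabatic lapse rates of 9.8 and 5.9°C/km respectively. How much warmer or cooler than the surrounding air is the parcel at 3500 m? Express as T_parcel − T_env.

Parcel:
  1000–1600 m, dry: Δz = 0.6 km ⇒ ΔT = -5.88°C; T = 9.42°C
  1600–3500 m, saturated: Δz = 1.9 km ⇒ ΔT = -11.21°C; T = -1.79°C
Environment:
  1000–2400 m, environment, lower layer: Δz = 1.4 km ⇒ ΔT = -9.1°C; T = 6.2°C
  2400–3500 m, environment, upper layer: Δz = 1.1 km ⇒ ΔT = -6.6°C; T = -0.4°C
T_parcel − T_env = -1.79 − (-0.4) = -1.39°C

-1.39°C (parcel cooler than environment)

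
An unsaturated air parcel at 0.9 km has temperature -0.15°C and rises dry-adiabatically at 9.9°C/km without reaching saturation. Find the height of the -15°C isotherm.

2.4 km

Height above start = (-0.15 − (-15)) / 9.9 = 1.5 km
Altitude = 900 m + 1500 m = 2400 m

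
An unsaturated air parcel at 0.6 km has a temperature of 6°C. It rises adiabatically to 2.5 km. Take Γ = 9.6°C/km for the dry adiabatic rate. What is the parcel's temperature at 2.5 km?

-12.24°C

Dry adiabatic to 2500 m: -9.6 × 1.9 km = -18.24°C, so T = -12.24°C.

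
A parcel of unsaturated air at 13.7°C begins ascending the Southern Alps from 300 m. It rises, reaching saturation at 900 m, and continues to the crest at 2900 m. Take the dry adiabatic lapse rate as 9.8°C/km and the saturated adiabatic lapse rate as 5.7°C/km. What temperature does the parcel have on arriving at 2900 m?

Dry to 900 m: -9.8 × 0.6 km = -5.88°C, so T = 7.82°C.
Saturated to 2900 m: -5.7 × 2 km = -11.4°C, so T = -3.58°C.

-3.58°C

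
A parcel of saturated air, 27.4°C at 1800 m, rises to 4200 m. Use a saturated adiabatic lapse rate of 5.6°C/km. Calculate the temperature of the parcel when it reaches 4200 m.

Saturated adiabatic to 4200 m: -5.6 × 2.4 km = -13.44°C, so T = 13.96°C.

13.96°C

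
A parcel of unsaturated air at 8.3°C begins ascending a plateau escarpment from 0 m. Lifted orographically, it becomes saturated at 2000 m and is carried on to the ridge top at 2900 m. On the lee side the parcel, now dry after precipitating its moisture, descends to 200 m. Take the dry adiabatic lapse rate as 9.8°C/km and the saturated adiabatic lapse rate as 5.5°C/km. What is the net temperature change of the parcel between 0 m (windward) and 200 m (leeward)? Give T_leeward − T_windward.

Dry to 2000 m: -9.8 × 2 km = -19.6°C, so T = -11.3°C.
Saturated to 2900 m: -5.5 × 0.9 km = -4.95°C, so T = -16.25°C.
Dry descent to 200 m: +9.8 × 2.7 km = +26.46°C, so T = 10.21°C.
Net change vs windward start: 10.21 − 8.3 = +1.91°C

+1.91°C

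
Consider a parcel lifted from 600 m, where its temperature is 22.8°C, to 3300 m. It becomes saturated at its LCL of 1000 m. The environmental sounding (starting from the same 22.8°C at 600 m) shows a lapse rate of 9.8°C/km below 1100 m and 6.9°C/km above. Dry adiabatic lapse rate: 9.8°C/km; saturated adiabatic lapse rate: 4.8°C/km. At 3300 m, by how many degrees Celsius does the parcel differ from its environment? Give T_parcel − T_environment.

+5.12°C (parcel warmer than environment)

Parcel:
  From 600 m to 1000 m (dry): cools by 9.8 × 0.4 = 3.92°C, giving 18.88°C.
  From 1000 m to 3300 m (saturated): cools by 4.8 × 2.3 = 11.04°C, giving 7.84°C.
Environment:
  From 600 m to 1100 m (environment, lower layer): cools by 9.8 × 0.5 = 4.9°C, giving 17.9°C.
  From 1100 m to 3300 m (environment, upper layer): cools by 6.9 × 2.2 = 15.18°C, giving 2.72°C.
T_parcel − T_env = 7.84 − 2.72 = +5.12°C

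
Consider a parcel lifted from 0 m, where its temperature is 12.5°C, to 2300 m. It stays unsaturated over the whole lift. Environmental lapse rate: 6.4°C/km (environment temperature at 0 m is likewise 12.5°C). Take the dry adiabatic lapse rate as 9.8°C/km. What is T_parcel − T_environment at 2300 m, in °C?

-7.82°C (parcel cooler than environment)

Parcel:
  From 0 m to 2300 m (dry): cools by 9.8 × 2.3 = 22.54°C, giving -10.04°C.
Environment:
  From 0 m to 2300 m (environment): cools by 6.4 × 2.3 = 14.72°C, giving -2.22°C.
T_parcel − T_env = -10.04 − (-2.22) = -7.82°C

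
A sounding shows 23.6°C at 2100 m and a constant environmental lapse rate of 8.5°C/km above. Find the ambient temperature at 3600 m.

2100–3600 m, environmental: Δz = 1.5 km ⇒ ΔT = -12.75°C; T = 10.85°C

10.85°C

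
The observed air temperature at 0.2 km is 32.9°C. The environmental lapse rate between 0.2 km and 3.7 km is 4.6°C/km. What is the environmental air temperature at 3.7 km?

16.8°C

From 200 m to 3700 m (environmental): cools by 4.6 × 3.5 = 16.1°C, giving 16.8°C.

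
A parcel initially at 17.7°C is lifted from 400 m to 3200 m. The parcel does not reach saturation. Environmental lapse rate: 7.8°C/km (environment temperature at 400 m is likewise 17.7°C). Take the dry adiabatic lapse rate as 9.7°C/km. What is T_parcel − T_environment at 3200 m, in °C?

Parcel:
  400 → 3200 m (dry, 9.7°C/km): ΔT = -9.7 × 2.8 = -27.16°C → T = -9.46°C
Environment:
  400 → 3200 m (environment, 7.8°C/km): ΔT = -7.8 × 2.8 = -21.84°C → T = -4.14°C
T_parcel − T_env = -9.46 − (-4.14) = -5.32°C

-5.32°C (parcel cooler than environment)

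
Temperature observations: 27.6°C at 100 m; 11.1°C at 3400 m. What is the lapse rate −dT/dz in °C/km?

5°C/km

Γ = −ΔT/Δz = (27.6 − 11.1) / (3400 − 100) m
  = 16.5°C / 3.3 km = 5°C/km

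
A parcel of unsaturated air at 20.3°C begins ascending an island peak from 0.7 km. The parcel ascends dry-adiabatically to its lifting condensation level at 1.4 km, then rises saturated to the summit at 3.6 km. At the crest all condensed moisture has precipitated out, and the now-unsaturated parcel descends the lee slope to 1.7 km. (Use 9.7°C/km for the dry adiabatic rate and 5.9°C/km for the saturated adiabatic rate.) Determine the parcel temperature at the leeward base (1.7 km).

From 700 m to 1400 m (dry): cools by 9.7 × 0.7 = 6.79°C, giving 13.51°C.
From 1400 m to 3600 m (saturated): cools by 5.9 × 2.2 = 12.98°C, giving 0.53°C.
From 3600 m to 1700 m (dry descent): warms by 9.7 × 1.9 = 18.43°C, giving 18.96°C.

18.96°C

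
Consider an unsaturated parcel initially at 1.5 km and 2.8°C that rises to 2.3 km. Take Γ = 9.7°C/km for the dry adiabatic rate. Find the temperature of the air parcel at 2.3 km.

-4.96°C

From 1500 m to 2300 m (dry adiabatic): cools by 9.7 × 0.8 = 7.76°C, giving -4.96°C.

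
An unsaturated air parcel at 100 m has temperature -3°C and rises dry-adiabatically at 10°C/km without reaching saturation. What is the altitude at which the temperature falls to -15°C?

Height above start = (-3 − (-15)) / 10 = 1.2 km
Altitude = 100 m + 1200 m = 1300 m

1300 m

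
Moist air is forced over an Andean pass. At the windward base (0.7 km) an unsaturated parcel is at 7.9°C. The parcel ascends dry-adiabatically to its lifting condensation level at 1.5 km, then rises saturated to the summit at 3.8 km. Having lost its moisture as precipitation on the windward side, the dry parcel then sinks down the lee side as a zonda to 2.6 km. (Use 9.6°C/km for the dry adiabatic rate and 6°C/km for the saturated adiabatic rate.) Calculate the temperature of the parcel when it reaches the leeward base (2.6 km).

-2.06°C

700–1500 m, dry: Δz = 0.8 km ⇒ ΔT = -7.68°C; T = 0.22°C
1500–3800 m, saturated: Δz = 2.3 km ⇒ ΔT = -13.8°C; T = -13.58°C
3800–2600 m, dry descent: Δz = 1.2 km ⇒ ΔT = +11.52°C; T = -2.06°C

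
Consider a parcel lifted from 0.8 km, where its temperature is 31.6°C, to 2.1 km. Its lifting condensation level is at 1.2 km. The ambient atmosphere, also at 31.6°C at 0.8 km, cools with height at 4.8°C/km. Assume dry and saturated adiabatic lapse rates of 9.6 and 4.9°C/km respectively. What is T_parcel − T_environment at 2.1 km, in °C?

Parcel:
  800–1200 m, dry: Δz = 0.4 km ⇒ ΔT = -3.84°C; T = 27.76°C
  1200–2100 m, saturated: Δz = 0.9 km ⇒ ΔT = -4.41°C; T = 23.35°C
Environment:
  800–2100 m, environment: Δz = 1.3 km ⇒ ΔT = -6.24°C; T = 25.36°C
T_parcel − T_env = 23.35 − 25.36 = -2.01°C

-2.01°C (parcel cooler than environment)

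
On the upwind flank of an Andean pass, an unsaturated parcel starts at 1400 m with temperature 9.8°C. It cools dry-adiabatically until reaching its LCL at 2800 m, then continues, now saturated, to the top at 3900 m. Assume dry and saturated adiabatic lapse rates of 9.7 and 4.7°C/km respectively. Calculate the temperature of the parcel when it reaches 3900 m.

Dry to 2800 m: -9.7 × 1.4 km = -13.58°C, so T = -3.78°C.
Saturated to 3900 m: -4.7 × 1.1 km = -5.17°C, so T = -8.95°C.

-8.95°C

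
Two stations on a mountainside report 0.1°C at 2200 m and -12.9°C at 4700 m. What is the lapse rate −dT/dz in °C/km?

Γ = −ΔT/Δz = (0.1 − (-12.9)) / (4700 − 2200) m
  = 13°C / 2.5 km = 5.2°C/km

5.2°C/km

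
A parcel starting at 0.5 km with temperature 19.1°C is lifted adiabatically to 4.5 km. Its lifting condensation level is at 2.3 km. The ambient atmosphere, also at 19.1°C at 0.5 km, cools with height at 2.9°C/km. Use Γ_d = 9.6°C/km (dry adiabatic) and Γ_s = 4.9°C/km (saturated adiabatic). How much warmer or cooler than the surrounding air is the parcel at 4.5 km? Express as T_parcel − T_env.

-16.46°C (parcel cooler than environment)

Parcel:
  Dry to 2300 m: -9.6 × 1.8 km = -17.28°C, so T = 1.82°C.
  Saturated to 4500 m: -4.9 × 2.2 km = -10.78°C, so T = -8.96°C.
Environment:
  Environment to 4500 m: -2.9 × 4 km = -11.6°C, so T = 7.5°C.
T_parcel − T_env = -8.96 − 7.5 = -16.46°C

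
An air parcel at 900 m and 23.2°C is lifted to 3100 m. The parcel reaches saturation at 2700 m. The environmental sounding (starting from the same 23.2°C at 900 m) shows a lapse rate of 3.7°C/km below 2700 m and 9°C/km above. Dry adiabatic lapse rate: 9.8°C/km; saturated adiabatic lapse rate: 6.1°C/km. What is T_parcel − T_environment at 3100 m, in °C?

Parcel:
  900 → 2700 m (dry, 9.8°C/km): ΔT = -9.8 × 1.8 = -17.64°C → T = 5.56°C
  2700 → 3100 m (saturated, 6.1°C/km): ΔT = -6.1 × 0.4 = -2.44°C → T = 3.12°C
Environment:
  900 → 2700 m (environment, lower layer, 3.7°C/km): ΔT = -3.7 × 1.8 = -6.66°C → T = 16.54°C
  2700 → 3100 m (environment, upper layer, 9°C/km): ΔT = -9 × 0.4 = -3.6°C → T = 12.94°C
T_parcel − T_env = 3.12 − 12.94 = -9.82°C

-9.82°C (parcel cooler than environment)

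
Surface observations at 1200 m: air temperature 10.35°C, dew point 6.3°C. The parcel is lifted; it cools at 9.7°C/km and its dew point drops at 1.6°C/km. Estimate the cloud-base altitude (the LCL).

T and T_d converge at 9.7 − 1.6 = 8.1°C per km
Height above start = (10.35 − 6.3) / 8.1 = 0.5 km
LCL altitude = 1200 m + 500 m = 1700 m

1700 m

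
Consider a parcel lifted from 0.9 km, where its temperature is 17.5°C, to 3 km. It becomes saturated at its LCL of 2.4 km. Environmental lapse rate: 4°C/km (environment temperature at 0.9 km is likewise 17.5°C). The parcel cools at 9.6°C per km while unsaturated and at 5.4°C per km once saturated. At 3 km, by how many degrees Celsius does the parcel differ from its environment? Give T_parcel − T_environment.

Parcel:
  900 → 2400 m (dry, 9.6°C/km): ΔT = -9.6 × 1.5 = -14.4°C → T = 3.1°C
  2400 → 3000 m (saturated, 5.4°C/km): ΔT = -5.4 × 0.6 = -3.24°C → T = -0.14°C
Environment:
  900 → 3000 m (environment, 4°C/km): ΔT = -4 × 2.1 = -8.4°C → T = 9.1°C
T_parcel − T_env = -0.14 − 9.1 = -9.24°C

-9.24°C (parcel cooler than environment)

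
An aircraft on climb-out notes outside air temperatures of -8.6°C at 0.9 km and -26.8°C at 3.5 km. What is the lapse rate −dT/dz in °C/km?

Γ = −ΔT/Δz = (-8.6 − (-26.8)) / (3500 − 900) m
  = 18.2°C / 2.6 km = 7°C/km

7°C/km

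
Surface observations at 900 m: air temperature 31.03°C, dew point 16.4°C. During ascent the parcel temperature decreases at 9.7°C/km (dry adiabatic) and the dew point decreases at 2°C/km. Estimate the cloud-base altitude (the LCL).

T and T_d converge at 9.7 − 2 = 7.7°C per km
Height above start = (31.03 − 16.4) / 7.7 = 1.9 km
LCL altitude = 900 m + 1900 m = 2800 m

2800 m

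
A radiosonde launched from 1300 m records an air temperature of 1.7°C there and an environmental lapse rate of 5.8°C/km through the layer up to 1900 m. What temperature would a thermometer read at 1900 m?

-1.78°C

Environmental to 1900 m: -5.8 × 0.6 km = -3.48°C, so T = -1.78°C.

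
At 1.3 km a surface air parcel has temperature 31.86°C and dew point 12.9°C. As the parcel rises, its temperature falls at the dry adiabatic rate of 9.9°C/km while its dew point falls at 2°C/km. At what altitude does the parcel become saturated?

T and T_d converge at 9.9 − 2 = 7.9°C per km
Height above start = (31.86 − 12.9) / 7.9 = 2.4 km
LCL altitude = 1300 m + 2400 m = 3700 m

3.7 km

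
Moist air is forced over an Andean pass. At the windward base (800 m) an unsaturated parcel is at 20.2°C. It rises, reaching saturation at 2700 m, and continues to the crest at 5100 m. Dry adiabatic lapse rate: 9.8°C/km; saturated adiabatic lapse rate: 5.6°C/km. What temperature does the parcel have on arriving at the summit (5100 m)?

-11.86°C

Dry to 2700 m: -9.8 × 1.9 km = -18.62°C, so T = 1.58°C.
Saturated to 5100 m: -5.6 × 2.4 km = -13.44°C, so T = -11.86°C.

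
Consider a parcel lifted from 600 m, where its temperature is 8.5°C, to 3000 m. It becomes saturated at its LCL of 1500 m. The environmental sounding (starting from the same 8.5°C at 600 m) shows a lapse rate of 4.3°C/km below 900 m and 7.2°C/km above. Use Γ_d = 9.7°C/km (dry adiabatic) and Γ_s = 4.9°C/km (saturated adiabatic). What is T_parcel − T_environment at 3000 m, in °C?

Parcel:
  600 → 1500 m (dry, 9.7°C/km): ΔT = -9.7 × 0.9 = -8.73°C → T = -0.23°C
  1500 → 3000 m (saturated, 4.9°C/km): ΔT = -4.9 × 1.5 = -7.35°C → T = -7.58°C
Environment:
  600 → 900 m (environment, lower layer, 4.3°C/km): ΔT = -4.3 × 0.3 = -1.29°C → T = 7.21°C
  900 → 3000 m (environment, upper layer, 7.2°C/km): ΔT = -7.2 × 2.1 = -15.12°C → T = -7.91°C
T_parcel − T_env = -7.58 − (-7.91) = +0.33°C

+0.33°C (parcel warmer than environment)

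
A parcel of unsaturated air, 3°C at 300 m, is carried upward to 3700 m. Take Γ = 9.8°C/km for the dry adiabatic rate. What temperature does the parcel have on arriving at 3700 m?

300 → 3700 m (dry adiabatic, 9.8°C/km): ΔT = -9.8 × 3.4 = -33.32°C → T = -30.32°C

-30.32°C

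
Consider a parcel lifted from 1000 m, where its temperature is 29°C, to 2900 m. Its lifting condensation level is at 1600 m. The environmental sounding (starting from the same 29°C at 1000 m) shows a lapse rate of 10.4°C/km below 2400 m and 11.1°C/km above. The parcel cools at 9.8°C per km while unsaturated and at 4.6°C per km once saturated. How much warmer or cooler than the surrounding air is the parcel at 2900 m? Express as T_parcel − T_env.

Parcel:
  1000–1600 m, dry: Δz = 0.6 km ⇒ ΔT = -5.88°C; T = 23.12°C
  1600–2900 m, saturated: Δz = 1.3 km ⇒ ΔT = -5.98°C; T = 17.14°C
Environment:
  1000–2400 m, environment, lower layer: Δz = 1.4 km ⇒ ΔT = -14.56°C; T = 14.44°C
  2400–2900 m, environment, upper layer: Δz = 0.5 km ⇒ ΔT = -5.55°C; T = 8.89°C
T_parcel − T_env = 17.14 − 8.89 = +8.25°C

+8.25°C (parcel warmer than environment)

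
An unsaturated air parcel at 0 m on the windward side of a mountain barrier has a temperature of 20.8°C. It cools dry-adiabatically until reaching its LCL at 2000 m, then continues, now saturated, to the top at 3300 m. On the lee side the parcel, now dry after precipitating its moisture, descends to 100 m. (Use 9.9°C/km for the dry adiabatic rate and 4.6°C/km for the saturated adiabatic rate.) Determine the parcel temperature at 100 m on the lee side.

26.7°C

From 0 m to 2000 m (dry): cools by 9.9 × 2 = 19.8°C, giving 1°C.
From 2000 m to 3300 m (saturated): cools by 4.6 × 1.3 = 5.98°C, giving -4.98°C.
From 3300 m to 100 m (dry descent): warms by 9.9 × 3.2 = 31.68°C, giving 26.7°C.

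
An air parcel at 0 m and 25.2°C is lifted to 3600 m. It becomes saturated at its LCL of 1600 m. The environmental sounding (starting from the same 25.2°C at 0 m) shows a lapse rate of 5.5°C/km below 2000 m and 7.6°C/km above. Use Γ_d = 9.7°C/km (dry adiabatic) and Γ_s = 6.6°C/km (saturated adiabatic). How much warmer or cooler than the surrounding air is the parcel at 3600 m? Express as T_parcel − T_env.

Parcel:
  Dry to 1600 m: -9.7 × 1.6 km = -15.52°C, so T = 9.68°C.
  Saturated to 3600 m: -6.6 × 2 km = -13.2°C, so T = -3.52°C.
Environment:
  Environment, lower layer to 2000 m: -5.5 × 2 km = -11°C, so T = 14.2°C.
  Environment, upper layer to 3600 m: -7.6 × 1.6 km = -12.16°C, so T = 2.04°C.
T_parcel − T_env = -3.52 − 2.04 = -5.56°C

-5.56°C (parcel cooler than environment)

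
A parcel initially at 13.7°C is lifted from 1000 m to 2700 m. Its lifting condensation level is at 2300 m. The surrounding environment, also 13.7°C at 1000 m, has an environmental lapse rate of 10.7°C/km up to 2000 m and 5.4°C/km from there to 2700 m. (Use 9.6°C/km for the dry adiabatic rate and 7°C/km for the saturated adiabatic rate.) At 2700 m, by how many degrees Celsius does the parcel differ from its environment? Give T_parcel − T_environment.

-0.8°C (parcel cooler than environment)

Parcel:
  Dry to 2300 m: -9.6 × 1.3 km = -12.48°C, so T = 1.22°C.
  Saturated to 2700 m: -7 × 0.4 km = -2.8°C, so T = -1.58°C.
Environment:
  Environment, lower layer to 2000 m: -10.7 × 1 km = -10.7°C, so T = 3°C.
  Environment, upper layer to 2700 m: -5.4 × 0.7 km = -3.78°C, so T = -0.78°C.
T_parcel − T_env = -1.58 − (-0.78) = -0.8°C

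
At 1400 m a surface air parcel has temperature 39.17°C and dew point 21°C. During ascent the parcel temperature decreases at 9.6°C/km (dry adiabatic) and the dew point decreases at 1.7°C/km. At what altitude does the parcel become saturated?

T and T_d converge at 9.6 − 1.7 = 7.9°C per km
Height above start = (39.17 − 21) / 7.9 = 2.3 km
LCL altitude = 1400 m + 2300 m = 3700 m

3700 m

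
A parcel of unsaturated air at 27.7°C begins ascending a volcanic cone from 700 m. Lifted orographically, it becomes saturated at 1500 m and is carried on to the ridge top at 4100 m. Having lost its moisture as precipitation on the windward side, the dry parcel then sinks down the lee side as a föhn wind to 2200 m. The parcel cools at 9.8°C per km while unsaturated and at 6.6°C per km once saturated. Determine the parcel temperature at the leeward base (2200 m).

21.32°C

700–1500 m, dry: Δz = 0.8 km ⇒ ΔT = -7.84°C; T = 19.86°C
1500–4100 m, saturated: Δz = 2.6 km ⇒ ΔT = -17.16°C; T = 2.7°C
4100–2200 m, dry descent: Δz = 1.9 km ⇒ ΔT = +18.62°C; T = 21.32°C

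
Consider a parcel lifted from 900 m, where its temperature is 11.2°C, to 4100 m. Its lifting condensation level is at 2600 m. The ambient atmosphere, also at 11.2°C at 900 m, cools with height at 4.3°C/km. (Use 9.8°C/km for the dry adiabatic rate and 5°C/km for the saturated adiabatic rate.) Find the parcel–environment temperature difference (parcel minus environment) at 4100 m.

Parcel:
  900 → 2600 m (dry, 9.8°C/km): ΔT = -9.8 × 1.7 = -16.66°C → T = -5.46°C
  2600 → 4100 m (saturated, 5°C/km): ΔT = -5 × 1.5 = -7.5°C → T = -12.96°C
Environment:
  900 → 4100 m (environment, 4.3°C/km): ΔT = -4.3 × 3.2 = -13.76°C → T = -2.56°C
T_parcel − T_env = -12.96 − (-2.56) = -10.4°C

-10.4°C (parcel cooler than environment)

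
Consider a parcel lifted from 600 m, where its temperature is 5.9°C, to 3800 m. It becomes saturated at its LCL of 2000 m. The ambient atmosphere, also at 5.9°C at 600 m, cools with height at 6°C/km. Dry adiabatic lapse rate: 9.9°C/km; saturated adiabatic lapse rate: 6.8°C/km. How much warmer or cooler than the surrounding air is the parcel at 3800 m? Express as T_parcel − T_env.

Parcel:
  Dry to 2000 m: -9.9 × 1.4 km = -13.86°C, so T = -7.96°C.
  Saturated to 3800 m: -6.8 × 1.8 km = -12.24°C, so T = -20.2°C.
Environment:
  Environment to 3800 m: -6 × 3.2 km = -19.2°C, so T = -13.3°C.
T_parcel − T_env = -20.2 − (-13.3) = -6.9°C

-6.9°C (parcel cooler than environment)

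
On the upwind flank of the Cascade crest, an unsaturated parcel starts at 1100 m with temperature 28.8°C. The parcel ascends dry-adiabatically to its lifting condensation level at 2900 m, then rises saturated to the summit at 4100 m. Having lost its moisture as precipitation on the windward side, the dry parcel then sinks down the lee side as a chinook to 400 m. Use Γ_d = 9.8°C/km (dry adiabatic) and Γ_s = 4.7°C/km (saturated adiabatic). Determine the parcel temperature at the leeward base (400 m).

Dry to 2900 m: -9.8 × 1.8 km = -17.64°C, so T = 11.16°C.
Saturated to 4100 m: -4.7 × 1.2 km = -5.64°C, so T = 5.52°C.
Dry descent to 400 m: +9.8 × 3.7 km = +36.26°C, so T = 41.78°C.

41.78°C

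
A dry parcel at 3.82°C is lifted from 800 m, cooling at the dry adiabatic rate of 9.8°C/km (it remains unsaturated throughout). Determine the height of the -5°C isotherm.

Height above start = (3.82 − (-5)) / 9.8 = 0.9 km
Altitude = 800 m + 900 m = 1700 m

1700 m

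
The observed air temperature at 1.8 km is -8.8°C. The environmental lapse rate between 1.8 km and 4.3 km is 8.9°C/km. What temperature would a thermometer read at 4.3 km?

Environmental to 4300 m: -8.9 × 2.5 km = -22.25°C, so T = -31.05°C.

-31.05°C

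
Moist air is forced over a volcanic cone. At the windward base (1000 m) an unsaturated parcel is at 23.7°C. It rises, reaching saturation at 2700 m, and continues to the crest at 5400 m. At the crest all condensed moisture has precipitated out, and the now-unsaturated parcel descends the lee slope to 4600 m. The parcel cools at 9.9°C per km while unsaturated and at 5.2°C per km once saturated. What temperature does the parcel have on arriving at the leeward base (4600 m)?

0.75°C

1000 → 2700 m (dry, 9.9°C/km): ΔT = -9.9 × 1.7 = -16.83°C → T = 6.87°C
2700 → 5400 m (saturated, 5.2°C/km): ΔT = -5.2 × 2.7 = -14.04°C → T = -7.17°C
5400 → 4600 m (dry descent, 9.9°C/km): ΔT = +9.9 × 0.8 = +7.92°C → T = 0.75°C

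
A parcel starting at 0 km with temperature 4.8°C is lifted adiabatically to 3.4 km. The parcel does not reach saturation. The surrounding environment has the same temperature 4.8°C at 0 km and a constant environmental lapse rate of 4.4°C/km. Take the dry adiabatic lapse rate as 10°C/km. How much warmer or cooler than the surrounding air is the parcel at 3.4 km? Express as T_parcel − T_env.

-19.04°C (parcel cooler than environment)

Parcel:
  0 → 3400 m (dry, 10°C/km): ΔT = -10 × 3.4 = -34°C → T = -29.2°C
Environment:
  0 → 3400 m (environment, 4.4°C/km): ΔT = -4.4 × 3.4 = -14.96°C → T = -10.16°C
T_parcel − T_env = -29.2 − (-10.16) = -19.04°C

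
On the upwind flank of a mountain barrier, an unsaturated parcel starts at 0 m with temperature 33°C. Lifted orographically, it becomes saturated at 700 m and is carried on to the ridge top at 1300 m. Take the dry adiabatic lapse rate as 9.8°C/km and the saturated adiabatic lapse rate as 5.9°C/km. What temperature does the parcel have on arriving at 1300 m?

From 0 m to 700 m (dry): cools by 9.8 × 0.7 = 6.86°C, giving 26.14°C.
From 700 m to 1300 m (saturated): cools by 5.9 × 0.6 = 3.54°C, giving 22.6°C.

22.6°C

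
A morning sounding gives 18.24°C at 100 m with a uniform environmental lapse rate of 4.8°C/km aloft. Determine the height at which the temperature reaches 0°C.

3900 m

Height above start = (18.24 − 0) / 4.8 = 3.8 km
Altitude = 100 m + 3800 m = 3900 m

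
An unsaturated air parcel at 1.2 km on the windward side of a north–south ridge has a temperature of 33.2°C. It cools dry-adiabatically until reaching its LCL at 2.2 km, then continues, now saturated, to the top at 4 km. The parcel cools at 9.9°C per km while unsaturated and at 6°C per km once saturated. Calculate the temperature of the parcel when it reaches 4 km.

12.5°C

1200 → 2200 m (dry, 9.9°C/km): ΔT = -9.9 × 1 = -9.9°C → T = 23.3°C
2200 → 4000 m (saturated, 6°C/km): ΔT = -6 × 1.8 = -10.8°C → T = 12.5°C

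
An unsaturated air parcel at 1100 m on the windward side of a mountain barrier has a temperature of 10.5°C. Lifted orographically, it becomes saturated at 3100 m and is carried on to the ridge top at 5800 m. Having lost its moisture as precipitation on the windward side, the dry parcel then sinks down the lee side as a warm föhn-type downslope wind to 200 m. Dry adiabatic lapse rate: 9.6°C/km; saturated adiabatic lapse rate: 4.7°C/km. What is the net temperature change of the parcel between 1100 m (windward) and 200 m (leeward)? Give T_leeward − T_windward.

+21.87°C

1100 → 3100 m (dry, 9.6°C/km): ΔT = -9.6 × 2 = -19.2°C → T = -8.7°C
3100 → 5800 m (saturated, 4.7°C/km): ΔT = -4.7 × 2.7 = -12.69°C → T = -21.39°C
5800 → 200 m (dry descent, 9.6°C/km): ΔT = +9.6 × 5.6 = +53.76°C → T = 32.37°C
Net change vs windward start: 32.37 − 10.5 = +21.87°C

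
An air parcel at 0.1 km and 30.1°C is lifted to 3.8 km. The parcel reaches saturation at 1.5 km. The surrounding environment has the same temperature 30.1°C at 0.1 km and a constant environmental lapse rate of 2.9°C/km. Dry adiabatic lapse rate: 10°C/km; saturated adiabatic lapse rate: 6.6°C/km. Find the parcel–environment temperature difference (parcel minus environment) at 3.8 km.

-18.45°C (parcel cooler than environment)

Parcel:
  From 100 m to 1500 m (dry): cools by 10 × 1.4 = 14°C, giving 16.1°C.
  From 1500 m to 3800 m (saturated): cools by 6.6 × 2.3 = 15.18°C, giving 0.92°C.
Environment:
  From 100 m to 3800 m (environment): cools by 2.9 × 3.7 = 10.73°C, giving 19.37°C.
T_parcel − T_env = 0.92 − 19.37 = -18.45°C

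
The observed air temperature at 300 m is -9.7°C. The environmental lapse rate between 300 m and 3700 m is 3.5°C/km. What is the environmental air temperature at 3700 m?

From 300 m to 3700 m (environmental): cools by 3.5 × 3.4 = 11.9°C, giving -21.6°C.

-21.6°C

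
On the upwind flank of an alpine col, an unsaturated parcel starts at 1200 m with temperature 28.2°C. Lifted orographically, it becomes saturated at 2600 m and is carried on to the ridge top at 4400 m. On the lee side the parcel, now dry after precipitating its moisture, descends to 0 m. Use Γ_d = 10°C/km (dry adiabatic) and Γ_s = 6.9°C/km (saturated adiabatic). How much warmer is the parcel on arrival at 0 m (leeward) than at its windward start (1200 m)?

+17.58°C

From 1200 m to 2600 m (dry): cools by 10 × 1.4 = 14°C, giving 14.2°C.
From 2600 m to 4400 m (saturated): cools by 6.9 × 1.8 = 12.42°C, giving 1.78°C.
From 4400 m to 0 m (dry descent): warms by 10 × 4.4 = 44°C, giving 45.78°C.
Net change vs windward start: 45.78 − 28.2 = +17.58°C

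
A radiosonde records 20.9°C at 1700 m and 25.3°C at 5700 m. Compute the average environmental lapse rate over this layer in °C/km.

Γ = −ΔT/Δz = (20.9 − 25.3) / (5700 − 1700) m
  = -4.4°C / 4 km = -1.1°C/km

-1.1°C/km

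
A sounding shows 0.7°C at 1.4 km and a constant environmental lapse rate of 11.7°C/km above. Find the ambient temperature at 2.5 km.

Environmental to 2500 m: -11.7 × 1.1 km = -12.87°C, so T = -12.17°C.

-12.17°C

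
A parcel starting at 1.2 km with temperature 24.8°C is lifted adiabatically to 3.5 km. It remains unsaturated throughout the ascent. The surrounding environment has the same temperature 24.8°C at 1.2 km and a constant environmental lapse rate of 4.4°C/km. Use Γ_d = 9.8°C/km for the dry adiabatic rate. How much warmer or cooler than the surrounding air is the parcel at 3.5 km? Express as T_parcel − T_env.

-12.42°C (parcel cooler than environment)

Parcel:
  Dry to 3500 m: -9.8 × 2.3 km = -22.54°C, so T = 2.26°C.
Environment:
  Environment to 3500 m: -4.4 × 2.3 km = -10.12°C, so T = 14.68°C.
T_parcel − T_env = 2.26 − 14.68 = -12.42°C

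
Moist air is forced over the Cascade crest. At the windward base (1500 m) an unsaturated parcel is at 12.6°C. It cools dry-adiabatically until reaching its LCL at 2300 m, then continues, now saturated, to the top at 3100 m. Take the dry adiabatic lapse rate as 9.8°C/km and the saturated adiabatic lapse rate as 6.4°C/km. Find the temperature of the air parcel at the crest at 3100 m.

-0.36°C

1500 → 2300 m (dry, 9.8°C/km): ΔT = -9.8 × 0.8 = -7.84°C → T = 4.76°C
2300 → 3100 m (saturated, 6.4°C/km): ΔT = -6.4 × 0.8 = -5.12°C → T = -0.36°C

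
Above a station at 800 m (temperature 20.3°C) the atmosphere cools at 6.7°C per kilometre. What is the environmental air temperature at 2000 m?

12.26°C

From 800 m to 2000 m (environmental): cools by 6.7 × 1.2 = 8.04°C, giving 12.26°C.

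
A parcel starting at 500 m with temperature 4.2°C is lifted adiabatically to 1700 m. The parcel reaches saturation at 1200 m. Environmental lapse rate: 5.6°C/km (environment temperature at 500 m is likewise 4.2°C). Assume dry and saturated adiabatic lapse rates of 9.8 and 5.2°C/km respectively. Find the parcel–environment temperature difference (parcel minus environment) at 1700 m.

Parcel:
  500–1200 m, dry: Δz = 0.7 km ⇒ ΔT = -6.86°C; T = -2.66°C
  1200–1700 m, saturated: Δz = 0.5 km ⇒ ΔT = -2.6°C; T = -5.26°C
Environment:
  500–1700 m, environment: Δz = 1.2 km ⇒ ΔT = -6.72°C; T = -2.52°C
T_parcel − T_env = -5.26 − (-2.52) = -2.74°C

-2.74°C (parcel cooler than environment)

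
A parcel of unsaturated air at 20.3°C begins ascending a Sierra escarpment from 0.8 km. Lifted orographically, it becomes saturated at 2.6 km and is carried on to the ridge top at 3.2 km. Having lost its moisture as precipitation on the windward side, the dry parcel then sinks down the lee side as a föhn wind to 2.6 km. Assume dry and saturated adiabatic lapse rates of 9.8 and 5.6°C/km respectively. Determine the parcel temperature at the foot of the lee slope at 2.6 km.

Dry to 2600 m: -9.8 × 1.8 km = -17.64°C, so T = 2.66°C.
Saturated to 3200 m: -5.6 × 0.6 km = -3.36°C, so T = -0.7°C.
Dry descent to 2600 m: +9.8 × 0.6 km = +5.88°C, so T = 5.18°C.

5.18°C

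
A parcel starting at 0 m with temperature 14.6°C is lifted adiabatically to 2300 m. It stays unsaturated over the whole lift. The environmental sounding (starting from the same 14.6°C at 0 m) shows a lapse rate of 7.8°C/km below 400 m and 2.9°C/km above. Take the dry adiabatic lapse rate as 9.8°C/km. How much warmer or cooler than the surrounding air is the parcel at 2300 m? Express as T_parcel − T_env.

-13.91°C (parcel cooler than environment)

Parcel:
  0–2300 m, dry: Δz = 2.3 km ⇒ ΔT = -22.54°C; T = -7.94°C
Environment:
  0–400 m, environment, lower layer: Δz = 0.4 km ⇒ ΔT = -3.12°C; T = 11.48°C
  400–2300 m, environment, upper layer: Δz = 1.9 km ⇒ ΔT = -5.51°C; T = 5.97°C
T_parcel − T_env = -7.94 − 5.97 = -13.91°C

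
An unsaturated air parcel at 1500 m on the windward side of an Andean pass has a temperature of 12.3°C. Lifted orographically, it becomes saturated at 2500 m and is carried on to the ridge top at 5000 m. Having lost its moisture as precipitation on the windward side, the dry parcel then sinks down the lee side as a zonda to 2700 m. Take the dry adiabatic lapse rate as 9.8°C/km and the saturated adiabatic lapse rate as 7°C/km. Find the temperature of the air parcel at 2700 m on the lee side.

7.54°C

From 1500 m to 2500 m (dry): cools by 9.8 × 1 = 9.8°C, giving 2.5°C.
From 2500 m to 5000 m (saturated): cools by 7 × 2.5 = 17.5°C, giving -15°C.
From 5000 m to 2700 m (dry descent): warms by 9.8 × 2.3 = 22.54°C, giving 7.54°C.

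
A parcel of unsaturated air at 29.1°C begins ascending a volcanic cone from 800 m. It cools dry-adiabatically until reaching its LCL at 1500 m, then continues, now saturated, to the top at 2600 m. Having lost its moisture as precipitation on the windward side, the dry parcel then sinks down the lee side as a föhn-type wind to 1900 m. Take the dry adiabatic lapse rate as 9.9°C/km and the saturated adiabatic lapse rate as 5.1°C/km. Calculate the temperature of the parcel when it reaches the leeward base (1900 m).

800–1500 m, dry: Δz = 0.7 km ⇒ ΔT = -6.93°C; T = 22.17°C
1500–2600 m, saturated: Δz = 1.1 km ⇒ ΔT = -5.61°C; T = 16.56°C
2600–1900 m, dry descent: Δz = 0.7 km ⇒ ΔT = +6.93°C; T = 23.49°C

23.49°C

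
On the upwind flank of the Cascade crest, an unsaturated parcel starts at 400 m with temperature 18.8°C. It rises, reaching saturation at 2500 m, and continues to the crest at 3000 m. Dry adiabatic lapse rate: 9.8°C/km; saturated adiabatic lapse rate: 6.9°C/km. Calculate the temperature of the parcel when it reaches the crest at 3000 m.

-5.23°C

400 → 2500 m (dry, 9.8°C/km): ΔT = -9.8 × 2.1 = -20.58°C → T = -1.78°C
2500 → 3000 m (saturated, 6.9°C/km): ΔT = -6.9 × 0.5 = -3.45°C → T = -5.23°C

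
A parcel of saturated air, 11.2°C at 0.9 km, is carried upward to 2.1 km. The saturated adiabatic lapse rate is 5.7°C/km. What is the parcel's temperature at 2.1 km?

Saturated adiabatic to 2100 m: -5.7 × 1.2 km = -6.84°C, so T = 4.36°C.

4.36°C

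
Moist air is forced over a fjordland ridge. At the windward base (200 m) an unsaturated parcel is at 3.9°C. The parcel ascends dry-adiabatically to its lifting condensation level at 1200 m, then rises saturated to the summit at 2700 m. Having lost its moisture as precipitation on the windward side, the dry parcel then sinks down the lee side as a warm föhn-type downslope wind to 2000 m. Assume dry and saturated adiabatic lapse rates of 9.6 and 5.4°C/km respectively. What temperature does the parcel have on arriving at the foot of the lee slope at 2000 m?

-7.08°C

200–1200 m, dry: Δz = 1 km ⇒ ΔT = -9.6°C; T = -5.7°C
1200–2700 m, saturated: Δz = 1.5 km ⇒ ΔT = -8.1°C; T = -13.8°C
2700–2000 m, dry descent: Δz = 0.7 km ⇒ ΔT = +6.72°C; T = -7.08°C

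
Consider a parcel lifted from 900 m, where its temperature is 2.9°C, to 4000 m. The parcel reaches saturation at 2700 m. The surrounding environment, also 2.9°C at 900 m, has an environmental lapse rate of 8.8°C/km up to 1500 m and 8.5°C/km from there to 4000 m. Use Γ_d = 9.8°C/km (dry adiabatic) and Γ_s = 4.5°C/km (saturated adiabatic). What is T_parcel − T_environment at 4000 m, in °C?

+3.04°C (parcel warmer than environment)

Parcel:
  Dry to 2700 m: -9.8 × 1.8 km = -17.64°C, so T = -14.74°C.
  Saturated to 4000 m: -4.5 × 1.3 km = -5.85°C, so T = -20.59°C.
Environment:
  Environment, lower layer to 1500 m: -8.8 × 0.6 km = -5.28°C, so T = -2.38°C.
  Environment, upper layer to 4000 m: -8.5 × 2.5 km = -21.25°C, so T = -23.63°C.
T_parcel − T_env = -20.59 − (-23.63) = +3.04°C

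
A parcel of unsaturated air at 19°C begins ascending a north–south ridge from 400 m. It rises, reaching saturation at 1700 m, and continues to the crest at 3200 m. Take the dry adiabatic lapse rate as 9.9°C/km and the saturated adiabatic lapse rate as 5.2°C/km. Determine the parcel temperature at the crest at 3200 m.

-1.67°C

From 400 m to 1700 m (dry): cools by 9.9 × 1.3 = 12.87°C, giving 6.13°C.
From 1700 m to 3200 m (saturated): cools by 5.2 × 1.5 = 7.8°C, giving -1.67°C.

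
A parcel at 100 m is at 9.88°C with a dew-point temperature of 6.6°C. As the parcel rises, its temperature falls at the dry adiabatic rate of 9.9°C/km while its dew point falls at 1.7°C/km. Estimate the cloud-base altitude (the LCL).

500 m

T and T_d converge at 9.9 − 1.7 = 8.2°C per km
Height above start = (9.88 − 6.6) / 8.2 = 0.4 km
LCL altitude = 100 m + 400 m = 500 m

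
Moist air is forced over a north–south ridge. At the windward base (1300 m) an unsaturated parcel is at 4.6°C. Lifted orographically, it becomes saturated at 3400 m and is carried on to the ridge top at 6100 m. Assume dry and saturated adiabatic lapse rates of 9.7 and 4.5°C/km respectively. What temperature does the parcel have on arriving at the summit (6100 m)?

From 1300 m to 3400 m (dry): cools by 9.7 × 2.1 = 20.37°C, giving -15.77°C.
From 3400 m to 6100 m (saturated): cools by 4.5 × 2.7 = 12.15°C, giving -27.92°C.

-27.92°C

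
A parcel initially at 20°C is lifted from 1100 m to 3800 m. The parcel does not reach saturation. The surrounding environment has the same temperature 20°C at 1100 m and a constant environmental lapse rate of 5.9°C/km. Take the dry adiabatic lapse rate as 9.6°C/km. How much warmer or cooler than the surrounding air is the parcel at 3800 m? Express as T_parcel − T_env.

Parcel:
  1100 → 3800 m (dry, 9.6°C/km): ΔT = -9.6 × 2.7 = -25.92°C → T = -5.92°C
Environment:
  1100 → 3800 m (environment, 5.9°C/km): ΔT = -5.9 × 2.7 = -15.93°C → T = 4.07°C
T_parcel − T_env = -5.92 − 4.07 = -9.99°C

-9.99°C (parcel cooler than environment)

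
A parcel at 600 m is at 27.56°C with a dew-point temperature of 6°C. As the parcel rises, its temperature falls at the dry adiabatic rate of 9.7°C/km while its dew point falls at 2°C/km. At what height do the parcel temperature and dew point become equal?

3400 m

T and T_d converge at 9.7 − 2 = 7.7°C per km
Height above start = (27.56 − 6) / 7.7 = 2.8 km
LCL altitude = 600 m + 2800 m = 3400 m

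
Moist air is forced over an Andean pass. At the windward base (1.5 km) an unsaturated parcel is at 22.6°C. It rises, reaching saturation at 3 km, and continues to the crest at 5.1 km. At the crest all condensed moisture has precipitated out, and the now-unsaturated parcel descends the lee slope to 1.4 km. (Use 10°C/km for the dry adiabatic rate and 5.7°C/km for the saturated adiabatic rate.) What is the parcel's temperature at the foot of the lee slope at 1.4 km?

32.63°C

1500 → 3000 m (dry, 10°C/km): ΔT = -10 × 1.5 = -15°C → T = 7.6°C
3000 → 5100 m (saturated, 5.7°C/km): ΔT = -5.7 × 2.1 = -11.97°C → T = -4.37°C
5100 → 1400 m (dry descent, 10°C/km): ΔT = +10 × 3.7 = +37°C → T = 32.63°C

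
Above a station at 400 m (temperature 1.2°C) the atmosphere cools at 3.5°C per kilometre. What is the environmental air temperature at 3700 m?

-10.35°C

400 → 3700 m (environmental, 3.5°C/km): ΔT = -3.5 × 3.3 = -11.55°C → T = -10.35°C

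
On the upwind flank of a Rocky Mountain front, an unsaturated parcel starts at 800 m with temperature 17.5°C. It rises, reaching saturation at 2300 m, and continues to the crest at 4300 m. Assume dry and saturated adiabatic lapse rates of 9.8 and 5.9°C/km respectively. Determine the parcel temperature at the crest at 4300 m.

-9°C

Dry to 2300 m: -9.8 × 1.5 km = -14.7°C, so T = 2.8°C.
Saturated to 4300 m: -5.9 × 2 km = -11.8°C, so T = -9°C.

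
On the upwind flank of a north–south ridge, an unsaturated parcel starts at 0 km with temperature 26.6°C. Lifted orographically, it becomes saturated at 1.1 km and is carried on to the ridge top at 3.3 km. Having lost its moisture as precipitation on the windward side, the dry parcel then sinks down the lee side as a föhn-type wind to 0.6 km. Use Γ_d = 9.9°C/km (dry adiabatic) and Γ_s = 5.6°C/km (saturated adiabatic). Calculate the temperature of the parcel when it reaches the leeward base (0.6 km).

30.12°C

Dry to 1100 m: -9.9 × 1.1 km = -10.89°C, so T = 15.71°C.
Saturated to 3300 m: -5.6 × 2.2 km = -12.32°C, so T = 3.39°C.
Dry descent to 600 m: +9.9 × 2.7 km = +26.73°C, so T = 30.12°C.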